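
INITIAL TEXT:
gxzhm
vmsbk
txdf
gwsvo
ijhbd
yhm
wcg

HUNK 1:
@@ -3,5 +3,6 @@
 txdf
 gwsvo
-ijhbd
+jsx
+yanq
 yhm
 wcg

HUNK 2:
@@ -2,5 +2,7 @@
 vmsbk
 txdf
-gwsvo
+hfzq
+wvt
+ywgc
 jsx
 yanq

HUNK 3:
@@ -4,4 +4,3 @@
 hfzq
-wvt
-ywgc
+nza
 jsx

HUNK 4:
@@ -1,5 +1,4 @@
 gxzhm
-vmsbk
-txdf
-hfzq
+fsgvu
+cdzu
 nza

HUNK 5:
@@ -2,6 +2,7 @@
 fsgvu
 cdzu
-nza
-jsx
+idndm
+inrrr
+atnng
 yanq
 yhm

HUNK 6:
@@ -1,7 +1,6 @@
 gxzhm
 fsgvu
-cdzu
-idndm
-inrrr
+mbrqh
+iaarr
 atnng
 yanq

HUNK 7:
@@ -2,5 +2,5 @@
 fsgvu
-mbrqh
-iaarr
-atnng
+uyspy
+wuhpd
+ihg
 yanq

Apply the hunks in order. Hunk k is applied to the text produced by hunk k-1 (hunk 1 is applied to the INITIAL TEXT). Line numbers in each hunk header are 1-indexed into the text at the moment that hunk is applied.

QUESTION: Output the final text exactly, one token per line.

Hunk 1: at line 3 remove [ijhbd] add [jsx,yanq] -> 8 lines: gxzhm vmsbk txdf gwsvo jsx yanq yhm wcg
Hunk 2: at line 2 remove [gwsvo] add [hfzq,wvt,ywgc] -> 10 lines: gxzhm vmsbk txdf hfzq wvt ywgc jsx yanq yhm wcg
Hunk 3: at line 4 remove [wvt,ywgc] add [nza] -> 9 lines: gxzhm vmsbk txdf hfzq nza jsx yanq yhm wcg
Hunk 4: at line 1 remove [vmsbk,txdf,hfzq] add [fsgvu,cdzu] -> 8 lines: gxzhm fsgvu cdzu nza jsx yanq yhm wcg
Hunk 5: at line 2 remove [nza,jsx] add [idndm,inrrr,atnng] -> 9 lines: gxzhm fsgvu cdzu idndm inrrr atnng yanq yhm wcg
Hunk 6: at line 1 remove [cdzu,idndm,inrrr] add [mbrqh,iaarr] -> 8 lines: gxzhm fsgvu mbrqh iaarr atnng yanq yhm wcg
Hunk 7: at line 2 remove [mbrqh,iaarr,atnng] add [uyspy,wuhpd,ihg] -> 8 lines: gxzhm fsgvu uyspy wuhpd ihg yanq yhm wcg

Answer: gxzhm
fsgvu
uyspy
wuhpd
ihg
yanq
yhm
wcg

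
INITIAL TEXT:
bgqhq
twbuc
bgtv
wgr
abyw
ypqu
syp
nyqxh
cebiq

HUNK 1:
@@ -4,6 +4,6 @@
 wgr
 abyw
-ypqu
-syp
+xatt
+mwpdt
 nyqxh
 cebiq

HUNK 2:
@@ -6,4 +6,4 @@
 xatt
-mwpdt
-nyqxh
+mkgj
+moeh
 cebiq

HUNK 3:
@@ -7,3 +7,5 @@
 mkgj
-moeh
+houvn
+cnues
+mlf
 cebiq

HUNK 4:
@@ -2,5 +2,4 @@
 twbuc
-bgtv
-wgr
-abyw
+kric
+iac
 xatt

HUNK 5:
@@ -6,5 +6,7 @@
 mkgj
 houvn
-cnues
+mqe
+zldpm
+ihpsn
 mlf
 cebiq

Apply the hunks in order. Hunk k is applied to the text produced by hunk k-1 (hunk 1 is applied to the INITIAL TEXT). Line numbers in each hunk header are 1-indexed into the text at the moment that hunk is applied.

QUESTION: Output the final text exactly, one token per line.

Hunk 1: at line 4 remove [ypqu,syp] add [xatt,mwpdt] -> 9 lines: bgqhq twbuc bgtv wgr abyw xatt mwpdt nyqxh cebiq
Hunk 2: at line 6 remove [mwpdt,nyqxh] add [mkgj,moeh] -> 9 lines: bgqhq twbuc bgtv wgr abyw xatt mkgj moeh cebiq
Hunk 3: at line 7 remove [moeh] add [houvn,cnues,mlf] -> 11 lines: bgqhq twbuc bgtv wgr abyw xatt mkgj houvn cnues mlf cebiq
Hunk 4: at line 2 remove [bgtv,wgr,abyw] add [kric,iac] -> 10 lines: bgqhq twbuc kric iac xatt mkgj houvn cnues mlf cebiq
Hunk 5: at line 6 remove [cnues] add [mqe,zldpm,ihpsn] -> 12 lines: bgqhq twbuc kric iac xatt mkgj houvn mqe zldpm ihpsn mlf cebiq

Answer: bgqhq
twbuc
kric
iac
xatt
mkgj
houvn
mqe
zldpm
ihpsn
mlf
cebiq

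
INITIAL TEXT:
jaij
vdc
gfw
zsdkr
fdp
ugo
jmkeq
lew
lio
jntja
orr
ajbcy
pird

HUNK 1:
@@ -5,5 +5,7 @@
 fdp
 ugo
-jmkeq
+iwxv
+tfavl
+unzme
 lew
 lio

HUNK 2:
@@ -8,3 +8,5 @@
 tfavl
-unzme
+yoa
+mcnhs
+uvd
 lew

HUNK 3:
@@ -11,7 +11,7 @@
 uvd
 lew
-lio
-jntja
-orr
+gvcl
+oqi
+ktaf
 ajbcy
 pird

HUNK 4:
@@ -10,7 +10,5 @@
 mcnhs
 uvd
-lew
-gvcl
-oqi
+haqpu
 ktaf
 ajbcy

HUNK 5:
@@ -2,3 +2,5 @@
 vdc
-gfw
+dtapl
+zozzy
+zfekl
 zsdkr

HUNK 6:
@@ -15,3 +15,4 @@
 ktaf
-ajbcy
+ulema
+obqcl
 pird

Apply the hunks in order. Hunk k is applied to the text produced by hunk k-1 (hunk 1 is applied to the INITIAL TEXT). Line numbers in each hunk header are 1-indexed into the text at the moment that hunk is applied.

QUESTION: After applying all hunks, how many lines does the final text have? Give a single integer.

Hunk 1: at line 5 remove [jmkeq] add [iwxv,tfavl,unzme] -> 15 lines: jaij vdc gfw zsdkr fdp ugo iwxv tfavl unzme lew lio jntja orr ajbcy pird
Hunk 2: at line 8 remove [unzme] add [yoa,mcnhs,uvd] -> 17 lines: jaij vdc gfw zsdkr fdp ugo iwxv tfavl yoa mcnhs uvd lew lio jntja orr ajbcy pird
Hunk 3: at line 11 remove [lio,jntja,orr] add [gvcl,oqi,ktaf] -> 17 lines: jaij vdc gfw zsdkr fdp ugo iwxv tfavl yoa mcnhs uvd lew gvcl oqi ktaf ajbcy pird
Hunk 4: at line 10 remove [lew,gvcl,oqi] add [haqpu] -> 15 lines: jaij vdc gfw zsdkr fdp ugo iwxv tfavl yoa mcnhs uvd haqpu ktaf ajbcy pird
Hunk 5: at line 2 remove [gfw] add [dtapl,zozzy,zfekl] -> 17 lines: jaij vdc dtapl zozzy zfekl zsdkr fdp ugo iwxv tfavl yoa mcnhs uvd haqpu ktaf ajbcy pird
Hunk 6: at line 15 remove [ajbcy] add [ulema,obqcl] -> 18 lines: jaij vdc dtapl zozzy zfekl zsdkr fdp ugo iwxv tfavl yoa mcnhs uvd haqpu ktaf ulema obqcl pird
Final line count: 18

Answer: 18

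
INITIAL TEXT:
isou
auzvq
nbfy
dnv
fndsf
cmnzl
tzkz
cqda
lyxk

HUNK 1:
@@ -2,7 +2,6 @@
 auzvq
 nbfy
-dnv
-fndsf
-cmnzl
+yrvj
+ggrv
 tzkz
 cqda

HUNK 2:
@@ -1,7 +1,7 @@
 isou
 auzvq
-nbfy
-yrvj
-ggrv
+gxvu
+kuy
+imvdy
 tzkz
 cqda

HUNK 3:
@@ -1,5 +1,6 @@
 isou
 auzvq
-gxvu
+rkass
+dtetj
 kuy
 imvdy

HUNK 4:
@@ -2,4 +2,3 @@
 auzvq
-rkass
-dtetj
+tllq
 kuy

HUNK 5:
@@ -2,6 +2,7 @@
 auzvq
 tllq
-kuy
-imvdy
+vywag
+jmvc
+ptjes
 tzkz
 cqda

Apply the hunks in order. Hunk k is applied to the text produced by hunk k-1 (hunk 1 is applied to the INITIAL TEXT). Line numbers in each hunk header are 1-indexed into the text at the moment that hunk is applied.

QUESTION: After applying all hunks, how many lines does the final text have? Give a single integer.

Hunk 1: at line 2 remove [dnv,fndsf,cmnzl] add [yrvj,ggrv] -> 8 lines: isou auzvq nbfy yrvj ggrv tzkz cqda lyxk
Hunk 2: at line 1 remove [nbfy,yrvj,ggrv] add [gxvu,kuy,imvdy] -> 8 lines: isou auzvq gxvu kuy imvdy tzkz cqda lyxk
Hunk 3: at line 1 remove [gxvu] add [rkass,dtetj] -> 9 lines: isou auzvq rkass dtetj kuy imvdy tzkz cqda lyxk
Hunk 4: at line 2 remove [rkass,dtetj] add [tllq] -> 8 lines: isou auzvq tllq kuy imvdy tzkz cqda lyxk
Hunk 5: at line 2 remove [kuy,imvdy] add [vywag,jmvc,ptjes] -> 9 lines: isou auzvq tllq vywag jmvc ptjes tzkz cqda lyxk
Final line count: 9

Answer: 9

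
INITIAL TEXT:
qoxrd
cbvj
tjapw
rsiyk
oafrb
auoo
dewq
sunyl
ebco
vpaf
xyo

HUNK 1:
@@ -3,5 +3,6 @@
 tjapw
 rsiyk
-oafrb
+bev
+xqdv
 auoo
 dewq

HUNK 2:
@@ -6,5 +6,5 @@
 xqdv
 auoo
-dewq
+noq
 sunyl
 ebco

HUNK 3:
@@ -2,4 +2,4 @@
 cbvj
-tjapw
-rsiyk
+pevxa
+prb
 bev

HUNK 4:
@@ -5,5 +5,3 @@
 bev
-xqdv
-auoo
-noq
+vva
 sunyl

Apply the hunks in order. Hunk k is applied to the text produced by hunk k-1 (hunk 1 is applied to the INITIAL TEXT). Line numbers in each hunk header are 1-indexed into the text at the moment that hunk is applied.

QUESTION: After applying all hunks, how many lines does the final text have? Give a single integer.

Hunk 1: at line 3 remove [oafrb] add [bev,xqdv] -> 12 lines: qoxrd cbvj tjapw rsiyk bev xqdv auoo dewq sunyl ebco vpaf xyo
Hunk 2: at line 6 remove [dewq] add [noq] -> 12 lines: qoxrd cbvj tjapw rsiyk bev xqdv auoo noq sunyl ebco vpaf xyo
Hunk 3: at line 2 remove [tjapw,rsiyk] add [pevxa,prb] -> 12 lines: qoxrd cbvj pevxa prb bev xqdv auoo noq sunyl ebco vpaf xyo
Hunk 4: at line 5 remove [xqdv,auoo,noq] add [vva] -> 10 lines: qoxrd cbvj pevxa prb bev vva sunyl ebco vpaf xyo
Final line count: 10

Answer: 10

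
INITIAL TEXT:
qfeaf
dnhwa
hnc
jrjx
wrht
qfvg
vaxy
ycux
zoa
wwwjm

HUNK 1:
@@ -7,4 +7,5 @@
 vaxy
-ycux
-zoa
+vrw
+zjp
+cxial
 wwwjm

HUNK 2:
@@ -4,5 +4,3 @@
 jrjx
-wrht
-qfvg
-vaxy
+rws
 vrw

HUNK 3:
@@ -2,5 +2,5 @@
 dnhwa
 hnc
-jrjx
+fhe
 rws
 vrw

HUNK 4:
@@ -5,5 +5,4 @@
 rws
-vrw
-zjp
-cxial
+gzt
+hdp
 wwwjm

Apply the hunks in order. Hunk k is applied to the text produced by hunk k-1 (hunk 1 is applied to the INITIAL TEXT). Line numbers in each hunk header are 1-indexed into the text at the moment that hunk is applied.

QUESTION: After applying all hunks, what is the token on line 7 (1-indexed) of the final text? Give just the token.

Hunk 1: at line 7 remove [ycux,zoa] add [vrw,zjp,cxial] -> 11 lines: qfeaf dnhwa hnc jrjx wrht qfvg vaxy vrw zjp cxial wwwjm
Hunk 2: at line 4 remove [wrht,qfvg,vaxy] add [rws] -> 9 lines: qfeaf dnhwa hnc jrjx rws vrw zjp cxial wwwjm
Hunk 3: at line 2 remove [jrjx] add [fhe] -> 9 lines: qfeaf dnhwa hnc fhe rws vrw zjp cxial wwwjm
Hunk 4: at line 5 remove [vrw,zjp,cxial] add [gzt,hdp] -> 8 lines: qfeaf dnhwa hnc fhe rws gzt hdp wwwjm
Final line 7: hdp

Answer: hdp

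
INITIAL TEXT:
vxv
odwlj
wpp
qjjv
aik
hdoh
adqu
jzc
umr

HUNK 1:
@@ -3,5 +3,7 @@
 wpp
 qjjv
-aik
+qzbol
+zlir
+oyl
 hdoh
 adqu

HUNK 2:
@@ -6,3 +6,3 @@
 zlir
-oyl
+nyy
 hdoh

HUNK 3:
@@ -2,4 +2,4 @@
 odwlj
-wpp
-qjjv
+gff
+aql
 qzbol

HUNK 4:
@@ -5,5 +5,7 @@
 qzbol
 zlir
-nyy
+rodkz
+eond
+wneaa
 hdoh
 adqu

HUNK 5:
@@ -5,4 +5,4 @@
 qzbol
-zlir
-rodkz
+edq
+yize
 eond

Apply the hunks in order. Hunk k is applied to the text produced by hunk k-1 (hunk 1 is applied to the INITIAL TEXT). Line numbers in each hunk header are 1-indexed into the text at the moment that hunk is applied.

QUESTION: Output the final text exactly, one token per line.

Answer: vxv
odwlj
gff
aql
qzbol
edq
yize
eond
wneaa
hdoh
adqu
jzc
umr

Derivation:
Hunk 1: at line 3 remove [aik] add [qzbol,zlir,oyl] -> 11 lines: vxv odwlj wpp qjjv qzbol zlir oyl hdoh adqu jzc umr
Hunk 2: at line 6 remove [oyl] add [nyy] -> 11 lines: vxv odwlj wpp qjjv qzbol zlir nyy hdoh adqu jzc umr
Hunk 3: at line 2 remove [wpp,qjjv] add [gff,aql] -> 11 lines: vxv odwlj gff aql qzbol zlir nyy hdoh adqu jzc umr
Hunk 4: at line 5 remove [nyy] add [rodkz,eond,wneaa] -> 13 lines: vxv odwlj gff aql qzbol zlir rodkz eond wneaa hdoh adqu jzc umr
Hunk 5: at line 5 remove [zlir,rodkz] add [edq,yize] -> 13 lines: vxv odwlj gff aql qzbol edq yize eond wneaa hdoh adqu jzc umr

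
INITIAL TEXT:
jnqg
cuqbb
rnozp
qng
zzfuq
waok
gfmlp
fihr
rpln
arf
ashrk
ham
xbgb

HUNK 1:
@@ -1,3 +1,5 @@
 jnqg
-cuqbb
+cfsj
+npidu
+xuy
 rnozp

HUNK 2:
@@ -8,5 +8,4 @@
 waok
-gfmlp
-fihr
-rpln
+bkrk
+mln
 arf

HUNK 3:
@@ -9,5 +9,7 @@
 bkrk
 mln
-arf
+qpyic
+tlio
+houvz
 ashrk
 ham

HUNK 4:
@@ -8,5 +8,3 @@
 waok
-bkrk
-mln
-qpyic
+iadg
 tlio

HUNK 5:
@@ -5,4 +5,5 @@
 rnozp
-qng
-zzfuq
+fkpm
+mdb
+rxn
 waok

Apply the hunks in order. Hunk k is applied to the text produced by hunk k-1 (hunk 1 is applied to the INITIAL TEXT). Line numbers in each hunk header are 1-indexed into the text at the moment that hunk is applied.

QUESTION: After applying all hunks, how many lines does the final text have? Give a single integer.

Hunk 1: at line 1 remove [cuqbb] add [cfsj,npidu,xuy] -> 15 lines: jnqg cfsj npidu xuy rnozp qng zzfuq waok gfmlp fihr rpln arf ashrk ham xbgb
Hunk 2: at line 8 remove [gfmlp,fihr,rpln] add [bkrk,mln] -> 14 lines: jnqg cfsj npidu xuy rnozp qng zzfuq waok bkrk mln arf ashrk ham xbgb
Hunk 3: at line 9 remove [arf] add [qpyic,tlio,houvz] -> 16 lines: jnqg cfsj npidu xuy rnozp qng zzfuq waok bkrk mln qpyic tlio houvz ashrk ham xbgb
Hunk 4: at line 8 remove [bkrk,mln,qpyic] add [iadg] -> 14 lines: jnqg cfsj npidu xuy rnozp qng zzfuq waok iadg tlio houvz ashrk ham xbgb
Hunk 5: at line 5 remove [qng,zzfuq] add [fkpm,mdb,rxn] -> 15 lines: jnqg cfsj npidu xuy rnozp fkpm mdb rxn waok iadg tlio houvz ashrk ham xbgb
Final line count: 15

Answer: 15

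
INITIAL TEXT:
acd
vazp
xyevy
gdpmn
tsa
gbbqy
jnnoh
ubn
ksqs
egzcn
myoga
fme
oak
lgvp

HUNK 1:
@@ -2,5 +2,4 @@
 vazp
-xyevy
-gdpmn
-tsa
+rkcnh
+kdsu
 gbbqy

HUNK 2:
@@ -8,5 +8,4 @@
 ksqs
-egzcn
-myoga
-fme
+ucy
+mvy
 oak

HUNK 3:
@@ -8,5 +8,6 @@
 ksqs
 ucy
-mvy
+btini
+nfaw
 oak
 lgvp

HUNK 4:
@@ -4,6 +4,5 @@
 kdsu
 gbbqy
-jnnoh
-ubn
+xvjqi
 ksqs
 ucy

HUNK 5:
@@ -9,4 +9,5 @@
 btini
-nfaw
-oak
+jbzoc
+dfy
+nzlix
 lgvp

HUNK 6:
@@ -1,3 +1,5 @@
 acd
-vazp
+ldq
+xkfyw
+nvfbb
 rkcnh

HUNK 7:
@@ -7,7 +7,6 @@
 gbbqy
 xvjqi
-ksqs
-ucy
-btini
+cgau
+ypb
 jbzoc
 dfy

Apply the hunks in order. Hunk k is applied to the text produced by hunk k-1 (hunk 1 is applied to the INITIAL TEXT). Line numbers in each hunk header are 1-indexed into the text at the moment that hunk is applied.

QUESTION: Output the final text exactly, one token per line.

Answer: acd
ldq
xkfyw
nvfbb
rkcnh
kdsu
gbbqy
xvjqi
cgau
ypb
jbzoc
dfy
nzlix
lgvp

Derivation:
Hunk 1: at line 2 remove [xyevy,gdpmn,tsa] add [rkcnh,kdsu] -> 13 lines: acd vazp rkcnh kdsu gbbqy jnnoh ubn ksqs egzcn myoga fme oak lgvp
Hunk 2: at line 8 remove [egzcn,myoga,fme] add [ucy,mvy] -> 12 lines: acd vazp rkcnh kdsu gbbqy jnnoh ubn ksqs ucy mvy oak lgvp
Hunk 3: at line 8 remove [mvy] add [btini,nfaw] -> 13 lines: acd vazp rkcnh kdsu gbbqy jnnoh ubn ksqs ucy btini nfaw oak lgvp
Hunk 4: at line 4 remove [jnnoh,ubn] add [xvjqi] -> 12 lines: acd vazp rkcnh kdsu gbbqy xvjqi ksqs ucy btini nfaw oak lgvp
Hunk 5: at line 9 remove [nfaw,oak] add [jbzoc,dfy,nzlix] -> 13 lines: acd vazp rkcnh kdsu gbbqy xvjqi ksqs ucy btini jbzoc dfy nzlix lgvp
Hunk 6: at line 1 remove [vazp] add [ldq,xkfyw,nvfbb] -> 15 lines: acd ldq xkfyw nvfbb rkcnh kdsu gbbqy xvjqi ksqs ucy btini jbzoc dfy nzlix lgvp
Hunk 7: at line 7 remove [ksqs,ucy,btini] add [cgau,ypb] -> 14 lines: acd ldq xkfyw nvfbb rkcnh kdsu gbbqy xvjqi cgau ypb jbzoc dfy nzlix lgvp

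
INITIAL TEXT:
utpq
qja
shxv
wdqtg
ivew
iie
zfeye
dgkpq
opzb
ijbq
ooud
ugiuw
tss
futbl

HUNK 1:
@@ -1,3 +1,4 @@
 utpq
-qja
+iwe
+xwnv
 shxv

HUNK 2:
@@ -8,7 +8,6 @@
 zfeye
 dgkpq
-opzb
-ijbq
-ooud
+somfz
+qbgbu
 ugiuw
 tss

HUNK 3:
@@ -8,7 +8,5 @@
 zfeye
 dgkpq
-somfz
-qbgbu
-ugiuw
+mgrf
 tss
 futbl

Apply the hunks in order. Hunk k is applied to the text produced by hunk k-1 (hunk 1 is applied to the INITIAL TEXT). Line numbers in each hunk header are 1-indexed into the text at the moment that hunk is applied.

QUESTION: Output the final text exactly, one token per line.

Answer: utpq
iwe
xwnv
shxv
wdqtg
ivew
iie
zfeye
dgkpq
mgrf
tss
futbl

Derivation:
Hunk 1: at line 1 remove [qja] add [iwe,xwnv] -> 15 lines: utpq iwe xwnv shxv wdqtg ivew iie zfeye dgkpq opzb ijbq ooud ugiuw tss futbl
Hunk 2: at line 8 remove [opzb,ijbq,ooud] add [somfz,qbgbu] -> 14 lines: utpq iwe xwnv shxv wdqtg ivew iie zfeye dgkpq somfz qbgbu ugiuw tss futbl
Hunk 3: at line 8 remove [somfz,qbgbu,ugiuw] add [mgrf] -> 12 lines: utpq iwe xwnv shxv wdqtg ivew iie zfeye dgkpq mgrf tss futbl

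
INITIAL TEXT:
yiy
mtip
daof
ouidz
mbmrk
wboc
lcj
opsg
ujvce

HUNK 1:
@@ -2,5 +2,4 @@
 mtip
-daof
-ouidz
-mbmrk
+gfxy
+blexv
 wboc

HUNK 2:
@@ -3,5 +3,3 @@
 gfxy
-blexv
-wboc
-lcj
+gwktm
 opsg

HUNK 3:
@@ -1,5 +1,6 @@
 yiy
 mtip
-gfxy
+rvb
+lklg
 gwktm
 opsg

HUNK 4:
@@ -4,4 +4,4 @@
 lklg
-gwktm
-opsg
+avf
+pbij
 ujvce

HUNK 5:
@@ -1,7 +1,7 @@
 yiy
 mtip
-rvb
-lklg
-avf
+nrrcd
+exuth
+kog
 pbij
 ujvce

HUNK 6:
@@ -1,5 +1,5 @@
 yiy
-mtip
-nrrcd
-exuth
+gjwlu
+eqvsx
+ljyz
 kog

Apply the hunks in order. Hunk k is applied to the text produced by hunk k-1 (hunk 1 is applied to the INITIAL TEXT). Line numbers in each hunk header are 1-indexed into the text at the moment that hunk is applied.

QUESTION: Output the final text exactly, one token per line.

Answer: yiy
gjwlu
eqvsx
ljyz
kog
pbij
ujvce

Derivation:
Hunk 1: at line 2 remove [daof,ouidz,mbmrk] add [gfxy,blexv] -> 8 lines: yiy mtip gfxy blexv wboc lcj opsg ujvce
Hunk 2: at line 3 remove [blexv,wboc,lcj] add [gwktm] -> 6 lines: yiy mtip gfxy gwktm opsg ujvce
Hunk 3: at line 1 remove [gfxy] add [rvb,lklg] -> 7 lines: yiy mtip rvb lklg gwktm opsg ujvce
Hunk 4: at line 4 remove [gwktm,opsg] add [avf,pbij] -> 7 lines: yiy mtip rvb lklg avf pbij ujvce
Hunk 5: at line 1 remove [rvb,lklg,avf] add [nrrcd,exuth,kog] -> 7 lines: yiy mtip nrrcd exuth kog pbij ujvce
Hunk 6: at line 1 remove [mtip,nrrcd,exuth] add [gjwlu,eqvsx,ljyz] -> 7 lines: yiy gjwlu eqvsx ljyz kog pbij ujvce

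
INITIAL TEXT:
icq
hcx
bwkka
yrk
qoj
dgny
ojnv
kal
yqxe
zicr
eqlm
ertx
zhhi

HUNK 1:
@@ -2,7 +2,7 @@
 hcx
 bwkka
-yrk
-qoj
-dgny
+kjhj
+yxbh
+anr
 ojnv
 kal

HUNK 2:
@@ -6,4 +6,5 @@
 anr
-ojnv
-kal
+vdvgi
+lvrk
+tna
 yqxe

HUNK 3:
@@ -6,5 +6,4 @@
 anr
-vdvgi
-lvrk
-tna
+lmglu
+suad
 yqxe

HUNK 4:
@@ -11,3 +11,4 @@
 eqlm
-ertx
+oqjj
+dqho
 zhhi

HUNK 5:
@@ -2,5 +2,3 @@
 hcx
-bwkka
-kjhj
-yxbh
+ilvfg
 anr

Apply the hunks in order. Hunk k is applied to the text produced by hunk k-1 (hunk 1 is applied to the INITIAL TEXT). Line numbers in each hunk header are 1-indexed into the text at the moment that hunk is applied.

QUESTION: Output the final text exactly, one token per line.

Hunk 1: at line 2 remove [yrk,qoj,dgny] add [kjhj,yxbh,anr] -> 13 lines: icq hcx bwkka kjhj yxbh anr ojnv kal yqxe zicr eqlm ertx zhhi
Hunk 2: at line 6 remove [ojnv,kal] add [vdvgi,lvrk,tna] -> 14 lines: icq hcx bwkka kjhj yxbh anr vdvgi lvrk tna yqxe zicr eqlm ertx zhhi
Hunk 3: at line 6 remove [vdvgi,lvrk,tna] add [lmglu,suad] -> 13 lines: icq hcx bwkka kjhj yxbh anr lmglu suad yqxe zicr eqlm ertx zhhi
Hunk 4: at line 11 remove [ertx] add [oqjj,dqho] -> 14 lines: icq hcx bwkka kjhj yxbh anr lmglu suad yqxe zicr eqlm oqjj dqho zhhi
Hunk 5: at line 2 remove [bwkka,kjhj,yxbh] add [ilvfg] -> 12 lines: icq hcx ilvfg anr lmglu suad yqxe zicr eqlm oqjj dqho zhhi

Answer: icq
hcx
ilvfg
anr
lmglu
suad
yqxe
zicr
eqlm
oqjj
dqho
zhhi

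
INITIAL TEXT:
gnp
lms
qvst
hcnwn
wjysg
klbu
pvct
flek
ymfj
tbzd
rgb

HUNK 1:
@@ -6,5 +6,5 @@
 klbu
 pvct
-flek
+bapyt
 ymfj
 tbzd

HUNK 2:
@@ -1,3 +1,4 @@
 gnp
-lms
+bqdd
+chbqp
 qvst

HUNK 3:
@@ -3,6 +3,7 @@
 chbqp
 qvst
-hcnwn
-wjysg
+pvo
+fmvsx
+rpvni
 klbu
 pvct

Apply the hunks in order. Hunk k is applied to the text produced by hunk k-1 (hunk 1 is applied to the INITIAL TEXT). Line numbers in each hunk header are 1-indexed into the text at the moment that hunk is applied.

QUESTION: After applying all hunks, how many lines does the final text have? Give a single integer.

Hunk 1: at line 6 remove [flek] add [bapyt] -> 11 lines: gnp lms qvst hcnwn wjysg klbu pvct bapyt ymfj tbzd rgb
Hunk 2: at line 1 remove [lms] add [bqdd,chbqp] -> 12 lines: gnp bqdd chbqp qvst hcnwn wjysg klbu pvct bapyt ymfj tbzd rgb
Hunk 3: at line 3 remove [hcnwn,wjysg] add [pvo,fmvsx,rpvni] -> 13 lines: gnp bqdd chbqp qvst pvo fmvsx rpvni klbu pvct bapyt ymfj tbzd rgb
Final line count: 13

Answer: 13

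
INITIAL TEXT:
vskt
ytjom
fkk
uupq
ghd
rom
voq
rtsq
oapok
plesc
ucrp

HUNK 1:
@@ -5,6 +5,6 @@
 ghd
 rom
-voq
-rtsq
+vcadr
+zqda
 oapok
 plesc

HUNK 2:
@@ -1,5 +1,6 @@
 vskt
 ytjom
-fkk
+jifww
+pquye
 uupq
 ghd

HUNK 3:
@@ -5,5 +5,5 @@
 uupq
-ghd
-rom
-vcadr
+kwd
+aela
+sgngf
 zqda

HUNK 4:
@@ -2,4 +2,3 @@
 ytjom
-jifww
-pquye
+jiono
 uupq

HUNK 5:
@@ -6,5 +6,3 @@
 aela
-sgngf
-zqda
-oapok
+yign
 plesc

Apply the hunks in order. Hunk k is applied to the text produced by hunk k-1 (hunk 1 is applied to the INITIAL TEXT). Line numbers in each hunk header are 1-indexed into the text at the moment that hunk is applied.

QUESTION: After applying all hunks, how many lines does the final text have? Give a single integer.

Answer: 9

Derivation:
Hunk 1: at line 5 remove [voq,rtsq] add [vcadr,zqda] -> 11 lines: vskt ytjom fkk uupq ghd rom vcadr zqda oapok plesc ucrp
Hunk 2: at line 1 remove [fkk] add [jifww,pquye] -> 12 lines: vskt ytjom jifww pquye uupq ghd rom vcadr zqda oapok plesc ucrp
Hunk 3: at line 5 remove [ghd,rom,vcadr] add [kwd,aela,sgngf] -> 12 lines: vskt ytjom jifww pquye uupq kwd aela sgngf zqda oapok plesc ucrp
Hunk 4: at line 2 remove [jifww,pquye] add [jiono] -> 11 lines: vskt ytjom jiono uupq kwd aela sgngf zqda oapok plesc ucrp
Hunk 5: at line 6 remove [sgngf,zqda,oapok] add [yign] -> 9 lines: vskt ytjom jiono uupq kwd aela yign plesc ucrp
Final line count: 9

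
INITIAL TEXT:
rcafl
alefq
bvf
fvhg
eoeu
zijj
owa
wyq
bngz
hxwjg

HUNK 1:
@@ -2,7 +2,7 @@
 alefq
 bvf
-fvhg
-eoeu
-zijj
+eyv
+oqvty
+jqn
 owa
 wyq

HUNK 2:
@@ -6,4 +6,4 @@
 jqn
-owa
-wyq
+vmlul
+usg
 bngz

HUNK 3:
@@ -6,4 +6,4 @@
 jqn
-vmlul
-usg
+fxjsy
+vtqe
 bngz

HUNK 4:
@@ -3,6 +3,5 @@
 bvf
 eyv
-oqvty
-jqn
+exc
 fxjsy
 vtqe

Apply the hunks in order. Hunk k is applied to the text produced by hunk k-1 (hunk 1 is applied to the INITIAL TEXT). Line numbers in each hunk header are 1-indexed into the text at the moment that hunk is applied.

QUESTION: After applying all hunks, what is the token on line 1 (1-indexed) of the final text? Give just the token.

Hunk 1: at line 2 remove [fvhg,eoeu,zijj] add [eyv,oqvty,jqn] -> 10 lines: rcafl alefq bvf eyv oqvty jqn owa wyq bngz hxwjg
Hunk 2: at line 6 remove [owa,wyq] add [vmlul,usg] -> 10 lines: rcafl alefq bvf eyv oqvty jqn vmlul usg bngz hxwjg
Hunk 3: at line 6 remove [vmlul,usg] add [fxjsy,vtqe] -> 10 lines: rcafl alefq bvf eyv oqvty jqn fxjsy vtqe bngz hxwjg
Hunk 4: at line 3 remove [oqvty,jqn] add [exc] -> 9 lines: rcafl alefq bvf eyv exc fxjsy vtqe bngz hxwjg
Final line 1: rcafl

Answer: rcafl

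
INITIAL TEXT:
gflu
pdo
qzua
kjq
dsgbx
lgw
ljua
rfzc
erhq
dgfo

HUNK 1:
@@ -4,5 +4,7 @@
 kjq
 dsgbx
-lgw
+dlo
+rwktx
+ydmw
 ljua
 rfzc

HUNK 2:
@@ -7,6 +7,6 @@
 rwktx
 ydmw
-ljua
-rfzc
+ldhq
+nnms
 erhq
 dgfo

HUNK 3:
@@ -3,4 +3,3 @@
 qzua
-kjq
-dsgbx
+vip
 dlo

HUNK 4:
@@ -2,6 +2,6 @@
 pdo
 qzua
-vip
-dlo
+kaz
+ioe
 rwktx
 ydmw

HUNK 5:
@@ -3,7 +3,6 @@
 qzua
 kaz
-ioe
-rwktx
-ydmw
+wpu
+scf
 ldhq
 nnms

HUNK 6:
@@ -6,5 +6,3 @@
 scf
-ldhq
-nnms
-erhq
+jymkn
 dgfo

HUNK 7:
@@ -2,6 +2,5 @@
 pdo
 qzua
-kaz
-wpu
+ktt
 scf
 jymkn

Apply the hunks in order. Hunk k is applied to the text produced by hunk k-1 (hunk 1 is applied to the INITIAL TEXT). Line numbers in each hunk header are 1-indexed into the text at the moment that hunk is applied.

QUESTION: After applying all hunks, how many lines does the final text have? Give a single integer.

Hunk 1: at line 4 remove [lgw] add [dlo,rwktx,ydmw] -> 12 lines: gflu pdo qzua kjq dsgbx dlo rwktx ydmw ljua rfzc erhq dgfo
Hunk 2: at line 7 remove [ljua,rfzc] add [ldhq,nnms] -> 12 lines: gflu pdo qzua kjq dsgbx dlo rwktx ydmw ldhq nnms erhq dgfo
Hunk 3: at line 3 remove [kjq,dsgbx] add [vip] -> 11 lines: gflu pdo qzua vip dlo rwktx ydmw ldhq nnms erhq dgfo
Hunk 4: at line 2 remove [vip,dlo] add [kaz,ioe] -> 11 lines: gflu pdo qzua kaz ioe rwktx ydmw ldhq nnms erhq dgfo
Hunk 5: at line 3 remove [ioe,rwktx,ydmw] add [wpu,scf] -> 10 lines: gflu pdo qzua kaz wpu scf ldhq nnms erhq dgfo
Hunk 6: at line 6 remove [ldhq,nnms,erhq] add [jymkn] -> 8 lines: gflu pdo qzua kaz wpu scf jymkn dgfo
Hunk 7: at line 2 remove [kaz,wpu] add [ktt] -> 7 lines: gflu pdo qzua ktt scf jymkn dgfo
Final line count: 7

Answer: 7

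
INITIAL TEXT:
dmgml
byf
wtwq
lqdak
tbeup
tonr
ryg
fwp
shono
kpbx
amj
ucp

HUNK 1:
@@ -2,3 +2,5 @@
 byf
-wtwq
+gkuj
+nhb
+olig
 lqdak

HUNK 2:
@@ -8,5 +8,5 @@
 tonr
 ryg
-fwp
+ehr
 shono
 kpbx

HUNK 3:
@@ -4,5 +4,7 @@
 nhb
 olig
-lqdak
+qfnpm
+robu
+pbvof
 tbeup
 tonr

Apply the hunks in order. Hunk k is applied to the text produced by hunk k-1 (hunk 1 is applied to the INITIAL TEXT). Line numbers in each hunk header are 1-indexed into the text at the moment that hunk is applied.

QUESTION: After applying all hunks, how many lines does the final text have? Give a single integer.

Hunk 1: at line 2 remove [wtwq] add [gkuj,nhb,olig] -> 14 lines: dmgml byf gkuj nhb olig lqdak tbeup tonr ryg fwp shono kpbx amj ucp
Hunk 2: at line 8 remove [fwp] add [ehr] -> 14 lines: dmgml byf gkuj nhb olig lqdak tbeup tonr ryg ehr shono kpbx amj ucp
Hunk 3: at line 4 remove [lqdak] add [qfnpm,robu,pbvof] -> 16 lines: dmgml byf gkuj nhb olig qfnpm robu pbvof tbeup tonr ryg ehr shono kpbx amj ucp
Final line count: 16

Answer: 16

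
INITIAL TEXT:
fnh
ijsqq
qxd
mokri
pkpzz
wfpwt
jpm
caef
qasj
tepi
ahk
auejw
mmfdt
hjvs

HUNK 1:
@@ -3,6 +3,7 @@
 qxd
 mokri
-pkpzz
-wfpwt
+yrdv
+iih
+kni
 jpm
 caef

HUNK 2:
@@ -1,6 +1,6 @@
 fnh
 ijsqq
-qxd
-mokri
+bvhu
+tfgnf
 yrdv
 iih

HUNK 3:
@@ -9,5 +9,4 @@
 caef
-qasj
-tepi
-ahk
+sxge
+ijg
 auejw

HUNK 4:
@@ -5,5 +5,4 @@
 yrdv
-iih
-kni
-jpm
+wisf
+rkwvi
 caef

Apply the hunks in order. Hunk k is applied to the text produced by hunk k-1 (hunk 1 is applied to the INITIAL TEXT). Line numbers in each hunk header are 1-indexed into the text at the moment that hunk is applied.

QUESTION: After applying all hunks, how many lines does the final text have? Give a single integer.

Answer: 13

Derivation:
Hunk 1: at line 3 remove [pkpzz,wfpwt] add [yrdv,iih,kni] -> 15 lines: fnh ijsqq qxd mokri yrdv iih kni jpm caef qasj tepi ahk auejw mmfdt hjvs
Hunk 2: at line 1 remove [qxd,mokri] add [bvhu,tfgnf] -> 15 lines: fnh ijsqq bvhu tfgnf yrdv iih kni jpm caef qasj tepi ahk auejw mmfdt hjvs
Hunk 3: at line 9 remove [qasj,tepi,ahk] add [sxge,ijg] -> 14 lines: fnh ijsqq bvhu tfgnf yrdv iih kni jpm caef sxge ijg auejw mmfdt hjvs
Hunk 4: at line 5 remove [iih,kni,jpm] add [wisf,rkwvi] -> 13 lines: fnh ijsqq bvhu tfgnf yrdv wisf rkwvi caef sxge ijg auejw mmfdt hjvs
Final line count: 13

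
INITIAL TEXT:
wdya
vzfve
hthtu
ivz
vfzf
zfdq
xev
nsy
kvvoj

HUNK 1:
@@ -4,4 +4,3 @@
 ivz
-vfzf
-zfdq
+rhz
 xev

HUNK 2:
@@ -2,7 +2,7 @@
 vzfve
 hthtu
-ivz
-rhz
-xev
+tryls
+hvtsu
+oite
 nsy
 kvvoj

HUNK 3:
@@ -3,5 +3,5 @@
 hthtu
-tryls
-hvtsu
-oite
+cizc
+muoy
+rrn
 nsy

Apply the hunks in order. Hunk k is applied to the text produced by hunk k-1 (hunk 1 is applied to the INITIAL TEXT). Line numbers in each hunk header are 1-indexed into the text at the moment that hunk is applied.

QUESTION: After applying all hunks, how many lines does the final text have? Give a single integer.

Hunk 1: at line 4 remove [vfzf,zfdq] add [rhz] -> 8 lines: wdya vzfve hthtu ivz rhz xev nsy kvvoj
Hunk 2: at line 2 remove [ivz,rhz,xev] add [tryls,hvtsu,oite] -> 8 lines: wdya vzfve hthtu tryls hvtsu oite nsy kvvoj
Hunk 3: at line 3 remove [tryls,hvtsu,oite] add [cizc,muoy,rrn] -> 8 lines: wdya vzfve hthtu cizc muoy rrn nsy kvvoj
Final line count: 8

Answer: 8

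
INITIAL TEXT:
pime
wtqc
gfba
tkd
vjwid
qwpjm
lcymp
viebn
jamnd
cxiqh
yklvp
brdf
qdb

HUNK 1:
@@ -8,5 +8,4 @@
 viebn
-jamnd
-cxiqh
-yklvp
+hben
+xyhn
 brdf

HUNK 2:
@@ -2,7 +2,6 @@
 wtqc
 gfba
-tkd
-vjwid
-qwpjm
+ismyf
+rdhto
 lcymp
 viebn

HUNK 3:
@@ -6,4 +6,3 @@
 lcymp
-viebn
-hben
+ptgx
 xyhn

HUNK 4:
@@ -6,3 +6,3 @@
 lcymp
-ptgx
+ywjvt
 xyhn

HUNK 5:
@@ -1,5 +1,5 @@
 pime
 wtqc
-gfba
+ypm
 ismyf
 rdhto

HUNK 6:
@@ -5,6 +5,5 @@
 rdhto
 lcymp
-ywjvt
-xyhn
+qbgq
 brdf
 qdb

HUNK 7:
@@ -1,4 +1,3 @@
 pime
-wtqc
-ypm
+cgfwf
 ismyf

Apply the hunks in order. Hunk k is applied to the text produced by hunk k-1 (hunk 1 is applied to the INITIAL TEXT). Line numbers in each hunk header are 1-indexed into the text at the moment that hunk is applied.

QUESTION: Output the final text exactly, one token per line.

Answer: pime
cgfwf
ismyf
rdhto
lcymp
qbgq
brdf
qdb

Derivation:
Hunk 1: at line 8 remove [jamnd,cxiqh,yklvp] add [hben,xyhn] -> 12 lines: pime wtqc gfba tkd vjwid qwpjm lcymp viebn hben xyhn brdf qdb
Hunk 2: at line 2 remove [tkd,vjwid,qwpjm] add [ismyf,rdhto] -> 11 lines: pime wtqc gfba ismyf rdhto lcymp viebn hben xyhn brdf qdb
Hunk 3: at line 6 remove [viebn,hben] add [ptgx] -> 10 lines: pime wtqc gfba ismyf rdhto lcymp ptgx xyhn brdf qdb
Hunk 4: at line 6 remove [ptgx] add [ywjvt] -> 10 lines: pime wtqc gfba ismyf rdhto lcymp ywjvt xyhn brdf qdb
Hunk 5: at line 1 remove [gfba] add [ypm] -> 10 lines: pime wtqc ypm ismyf rdhto lcymp ywjvt xyhn brdf qdb
Hunk 6: at line 5 remove [ywjvt,xyhn] add [qbgq] -> 9 lines: pime wtqc ypm ismyf rdhto lcymp qbgq brdf qdb
Hunk 7: at line 1 remove [wtqc,ypm] add [cgfwf] -> 8 lines: pime cgfwf ismyf rdhto lcymp qbgq brdf qdb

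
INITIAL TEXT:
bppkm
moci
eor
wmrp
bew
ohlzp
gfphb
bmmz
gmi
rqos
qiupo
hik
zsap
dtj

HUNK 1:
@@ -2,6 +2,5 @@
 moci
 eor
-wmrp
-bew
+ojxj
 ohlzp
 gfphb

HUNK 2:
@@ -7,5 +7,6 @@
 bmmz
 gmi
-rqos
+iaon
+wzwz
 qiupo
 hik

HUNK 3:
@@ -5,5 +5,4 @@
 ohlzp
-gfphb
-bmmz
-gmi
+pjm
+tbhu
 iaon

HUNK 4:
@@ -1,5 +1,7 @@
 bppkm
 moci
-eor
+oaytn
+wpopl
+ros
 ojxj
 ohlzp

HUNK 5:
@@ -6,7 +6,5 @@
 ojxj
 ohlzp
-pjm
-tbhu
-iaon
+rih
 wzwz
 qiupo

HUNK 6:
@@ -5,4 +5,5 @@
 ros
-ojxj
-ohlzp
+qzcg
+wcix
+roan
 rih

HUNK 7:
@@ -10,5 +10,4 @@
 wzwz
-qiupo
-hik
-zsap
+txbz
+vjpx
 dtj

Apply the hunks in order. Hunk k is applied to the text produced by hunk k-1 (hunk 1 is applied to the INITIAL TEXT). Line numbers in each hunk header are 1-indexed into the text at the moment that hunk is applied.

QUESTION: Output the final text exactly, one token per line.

Answer: bppkm
moci
oaytn
wpopl
ros
qzcg
wcix
roan
rih
wzwz
txbz
vjpx
dtj

Derivation:
Hunk 1: at line 2 remove [wmrp,bew] add [ojxj] -> 13 lines: bppkm moci eor ojxj ohlzp gfphb bmmz gmi rqos qiupo hik zsap dtj
Hunk 2: at line 7 remove [rqos] add [iaon,wzwz] -> 14 lines: bppkm moci eor ojxj ohlzp gfphb bmmz gmi iaon wzwz qiupo hik zsap dtj
Hunk 3: at line 5 remove [gfphb,bmmz,gmi] add [pjm,tbhu] -> 13 lines: bppkm moci eor ojxj ohlzp pjm tbhu iaon wzwz qiupo hik zsap dtj
Hunk 4: at line 1 remove [eor] add [oaytn,wpopl,ros] -> 15 lines: bppkm moci oaytn wpopl ros ojxj ohlzp pjm tbhu iaon wzwz qiupo hik zsap dtj
Hunk 5: at line 6 remove [pjm,tbhu,iaon] add [rih] -> 13 lines: bppkm moci oaytn wpopl ros ojxj ohlzp rih wzwz qiupo hik zsap dtj
Hunk 6: at line 5 remove [ojxj,ohlzp] add [qzcg,wcix,roan] -> 14 lines: bppkm moci oaytn wpopl ros qzcg wcix roan rih wzwz qiupo hik zsap dtj
Hunk 7: at line 10 remove [qiupo,hik,zsap] add [txbz,vjpx] -> 13 lines: bppkm moci oaytn wpopl ros qzcg wcix roan rih wzwz txbz vjpx dtj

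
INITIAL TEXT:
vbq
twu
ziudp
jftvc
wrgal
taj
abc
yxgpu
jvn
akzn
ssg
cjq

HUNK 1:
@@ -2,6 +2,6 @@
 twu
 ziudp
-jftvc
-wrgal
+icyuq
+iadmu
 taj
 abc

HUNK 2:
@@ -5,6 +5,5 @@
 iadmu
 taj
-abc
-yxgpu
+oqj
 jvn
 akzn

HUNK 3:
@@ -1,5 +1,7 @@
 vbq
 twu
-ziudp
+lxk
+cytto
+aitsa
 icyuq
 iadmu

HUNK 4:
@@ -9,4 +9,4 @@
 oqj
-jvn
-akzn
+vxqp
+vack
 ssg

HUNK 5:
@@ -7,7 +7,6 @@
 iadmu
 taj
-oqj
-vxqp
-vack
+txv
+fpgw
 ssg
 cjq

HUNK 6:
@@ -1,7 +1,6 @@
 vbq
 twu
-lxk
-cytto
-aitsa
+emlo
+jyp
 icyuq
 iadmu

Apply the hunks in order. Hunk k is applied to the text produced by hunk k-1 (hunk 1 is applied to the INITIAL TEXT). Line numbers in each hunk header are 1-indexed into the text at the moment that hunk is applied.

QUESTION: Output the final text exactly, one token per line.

Hunk 1: at line 2 remove [jftvc,wrgal] add [icyuq,iadmu] -> 12 lines: vbq twu ziudp icyuq iadmu taj abc yxgpu jvn akzn ssg cjq
Hunk 2: at line 5 remove [abc,yxgpu] add [oqj] -> 11 lines: vbq twu ziudp icyuq iadmu taj oqj jvn akzn ssg cjq
Hunk 3: at line 1 remove [ziudp] add [lxk,cytto,aitsa] -> 13 lines: vbq twu lxk cytto aitsa icyuq iadmu taj oqj jvn akzn ssg cjq
Hunk 4: at line 9 remove [jvn,akzn] add [vxqp,vack] -> 13 lines: vbq twu lxk cytto aitsa icyuq iadmu taj oqj vxqp vack ssg cjq
Hunk 5: at line 7 remove [oqj,vxqp,vack] add [txv,fpgw] -> 12 lines: vbq twu lxk cytto aitsa icyuq iadmu taj txv fpgw ssg cjq
Hunk 6: at line 1 remove [lxk,cytto,aitsa] add [emlo,jyp] -> 11 lines: vbq twu emlo jyp icyuq iadmu taj txv fpgw ssg cjq

Answer: vbq
twu
emlo
jyp
icyuq
iadmu
taj
txv
fpgw
ssg
cjq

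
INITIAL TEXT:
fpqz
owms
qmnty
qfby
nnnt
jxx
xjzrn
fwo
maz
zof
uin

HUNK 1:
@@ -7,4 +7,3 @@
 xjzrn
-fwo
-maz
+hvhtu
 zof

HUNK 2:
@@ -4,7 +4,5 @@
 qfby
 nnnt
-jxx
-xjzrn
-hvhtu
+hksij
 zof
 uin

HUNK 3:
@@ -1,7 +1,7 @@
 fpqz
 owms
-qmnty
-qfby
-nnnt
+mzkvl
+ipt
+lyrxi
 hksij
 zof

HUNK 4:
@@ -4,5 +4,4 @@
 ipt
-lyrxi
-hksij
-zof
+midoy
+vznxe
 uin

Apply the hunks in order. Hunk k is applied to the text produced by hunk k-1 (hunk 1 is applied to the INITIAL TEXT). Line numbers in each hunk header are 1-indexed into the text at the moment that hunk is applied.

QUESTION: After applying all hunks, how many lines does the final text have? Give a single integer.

Hunk 1: at line 7 remove [fwo,maz] add [hvhtu] -> 10 lines: fpqz owms qmnty qfby nnnt jxx xjzrn hvhtu zof uin
Hunk 2: at line 4 remove [jxx,xjzrn,hvhtu] add [hksij] -> 8 lines: fpqz owms qmnty qfby nnnt hksij zof uin
Hunk 3: at line 1 remove [qmnty,qfby,nnnt] add [mzkvl,ipt,lyrxi] -> 8 lines: fpqz owms mzkvl ipt lyrxi hksij zof uin
Hunk 4: at line 4 remove [lyrxi,hksij,zof] add [midoy,vznxe] -> 7 lines: fpqz owms mzkvl ipt midoy vznxe uin
Final line count: 7

Answer: 7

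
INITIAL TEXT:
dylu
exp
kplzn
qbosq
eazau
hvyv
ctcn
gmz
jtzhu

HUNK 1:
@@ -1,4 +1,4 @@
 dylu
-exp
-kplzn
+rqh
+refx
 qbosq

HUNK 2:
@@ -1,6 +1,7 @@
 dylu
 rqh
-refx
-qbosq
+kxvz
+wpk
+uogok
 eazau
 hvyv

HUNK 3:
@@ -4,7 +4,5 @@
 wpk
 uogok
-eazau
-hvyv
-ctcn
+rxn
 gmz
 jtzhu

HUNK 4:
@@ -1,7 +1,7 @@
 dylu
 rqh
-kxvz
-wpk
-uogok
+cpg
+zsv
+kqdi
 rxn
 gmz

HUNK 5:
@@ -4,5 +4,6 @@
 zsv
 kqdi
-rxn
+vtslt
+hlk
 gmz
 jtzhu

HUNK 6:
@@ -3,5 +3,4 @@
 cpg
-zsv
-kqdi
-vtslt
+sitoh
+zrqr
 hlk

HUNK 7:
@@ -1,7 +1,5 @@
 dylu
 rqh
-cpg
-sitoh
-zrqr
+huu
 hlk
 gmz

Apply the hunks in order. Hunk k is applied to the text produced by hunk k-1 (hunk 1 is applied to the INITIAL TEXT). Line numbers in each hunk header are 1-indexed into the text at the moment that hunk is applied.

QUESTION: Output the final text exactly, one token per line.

Hunk 1: at line 1 remove [exp,kplzn] add [rqh,refx] -> 9 lines: dylu rqh refx qbosq eazau hvyv ctcn gmz jtzhu
Hunk 2: at line 1 remove [refx,qbosq] add [kxvz,wpk,uogok] -> 10 lines: dylu rqh kxvz wpk uogok eazau hvyv ctcn gmz jtzhu
Hunk 3: at line 4 remove [eazau,hvyv,ctcn] add [rxn] -> 8 lines: dylu rqh kxvz wpk uogok rxn gmz jtzhu
Hunk 4: at line 1 remove [kxvz,wpk,uogok] add [cpg,zsv,kqdi] -> 8 lines: dylu rqh cpg zsv kqdi rxn gmz jtzhu
Hunk 5: at line 4 remove [rxn] add [vtslt,hlk] -> 9 lines: dylu rqh cpg zsv kqdi vtslt hlk gmz jtzhu
Hunk 6: at line 3 remove [zsv,kqdi,vtslt] add [sitoh,zrqr] -> 8 lines: dylu rqh cpg sitoh zrqr hlk gmz jtzhu
Hunk 7: at line 1 remove [cpg,sitoh,zrqr] add [huu] -> 6 lines: dylu rqh huu hlk gmz jtzhu

Answer: dylu
rqh
huu
hlk
gmz
jtzhu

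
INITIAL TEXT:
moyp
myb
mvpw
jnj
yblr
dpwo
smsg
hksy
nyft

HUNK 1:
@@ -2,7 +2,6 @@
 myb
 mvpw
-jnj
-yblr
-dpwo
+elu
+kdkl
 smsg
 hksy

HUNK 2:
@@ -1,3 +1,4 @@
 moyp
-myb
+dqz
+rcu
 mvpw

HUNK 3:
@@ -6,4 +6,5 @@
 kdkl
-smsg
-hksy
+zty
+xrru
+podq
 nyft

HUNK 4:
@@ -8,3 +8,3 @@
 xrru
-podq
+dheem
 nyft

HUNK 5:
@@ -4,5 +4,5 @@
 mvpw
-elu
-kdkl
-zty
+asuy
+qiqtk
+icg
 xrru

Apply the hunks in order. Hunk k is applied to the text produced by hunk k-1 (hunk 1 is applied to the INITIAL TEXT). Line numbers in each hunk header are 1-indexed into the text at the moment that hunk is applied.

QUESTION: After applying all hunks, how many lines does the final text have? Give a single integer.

Hunk 1: at line 2 remove [jnj,yblr,dpwo] add [elu,kdkl] -> 8 lines: moyp myb mvpw elu kdkl smsg hksy nyft
Hunk 2: at line 1 remove [myb] add [dqz,rcu] -> 9 lines: moyp dqz rcu mvpw elu kdkl smsg hksy nyft
Hunk 3: at line 6 remove [smsg,hksy] add [zty,xrru,podq] -> 10 lines: moyp dqz rcu mvpw elu kdkl zty xrru podq nyft
Hunk 4: at line 8 remove [podq] add [dheem] -> 10 lines: moyp dqz rcu mvpw elu kdkl zty xrru dheem nyft
Hunk 5: at line 4 remove [elu,kdkl,zty] add [asuy,qiqtk,icg] -> 10 lines: moyp dqz rcu mvpw asuy qiqtk icg xrru dheem nyft
Final line count: 10

Answer: 10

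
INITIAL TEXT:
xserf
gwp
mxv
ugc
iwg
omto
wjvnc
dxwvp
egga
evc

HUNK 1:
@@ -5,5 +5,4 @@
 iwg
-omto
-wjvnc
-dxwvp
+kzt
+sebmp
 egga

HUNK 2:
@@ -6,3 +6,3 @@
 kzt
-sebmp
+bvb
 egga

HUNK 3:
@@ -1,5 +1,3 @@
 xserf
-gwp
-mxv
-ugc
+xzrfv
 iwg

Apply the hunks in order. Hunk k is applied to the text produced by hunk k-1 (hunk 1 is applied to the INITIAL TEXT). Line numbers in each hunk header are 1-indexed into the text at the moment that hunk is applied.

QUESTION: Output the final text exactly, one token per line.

Answer: xserf
xzrfv
iwg
kzt
bvb
egga
evc

Derivation:
Hunk 1: at line 5 remove [omto,wjvnc,dxwvp] add [kzt,sebmp] -> 9 lines: xserf gwp mxv ugc iwg kzt sebmp egga evc
Hunk 2: at line 6 remove [sebmp] add [bvb] -> 9 lines: xserf gwp mxv ugc iwg kzt bvb egga evc
Hunk 3: at line 1 remove [gwp,mxv,ugc] add [xzrfv] -> 7 lines: xserf xzrfv iwg kzt bvb egga evc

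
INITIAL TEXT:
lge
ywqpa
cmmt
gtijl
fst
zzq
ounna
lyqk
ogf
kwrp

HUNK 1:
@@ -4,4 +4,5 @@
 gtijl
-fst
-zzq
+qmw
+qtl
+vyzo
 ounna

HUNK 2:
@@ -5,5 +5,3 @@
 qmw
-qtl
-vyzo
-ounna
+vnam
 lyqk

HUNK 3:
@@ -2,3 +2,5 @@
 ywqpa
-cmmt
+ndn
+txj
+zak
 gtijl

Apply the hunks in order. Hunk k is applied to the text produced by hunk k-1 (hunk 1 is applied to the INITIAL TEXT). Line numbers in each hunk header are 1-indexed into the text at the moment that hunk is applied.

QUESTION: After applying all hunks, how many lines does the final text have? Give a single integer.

Answer: 11

Derivation:
Hunk 1: at line 4 remove [fst,zzq] add [qmw,qtl,vyzo] -> 11 lines: lge ywqpa cmmt gtijl qmw qtl vyzo ounna lyqk ogf kwrp
Hunk 2: at line 5 remove [qtl,vyzo,ounna] add [vnam] -> 9 lines: lge ywqpa cmmt gtijl qmw vnam lyqk ogf kwrp
Hunk 3: at line 2 remove [cmmt] add [ndn,txj,zak] -> 11 lines: lge ywqpa ndn txj zak gtijl qmw vnam lyqk ogf kwrp
Final line count: 11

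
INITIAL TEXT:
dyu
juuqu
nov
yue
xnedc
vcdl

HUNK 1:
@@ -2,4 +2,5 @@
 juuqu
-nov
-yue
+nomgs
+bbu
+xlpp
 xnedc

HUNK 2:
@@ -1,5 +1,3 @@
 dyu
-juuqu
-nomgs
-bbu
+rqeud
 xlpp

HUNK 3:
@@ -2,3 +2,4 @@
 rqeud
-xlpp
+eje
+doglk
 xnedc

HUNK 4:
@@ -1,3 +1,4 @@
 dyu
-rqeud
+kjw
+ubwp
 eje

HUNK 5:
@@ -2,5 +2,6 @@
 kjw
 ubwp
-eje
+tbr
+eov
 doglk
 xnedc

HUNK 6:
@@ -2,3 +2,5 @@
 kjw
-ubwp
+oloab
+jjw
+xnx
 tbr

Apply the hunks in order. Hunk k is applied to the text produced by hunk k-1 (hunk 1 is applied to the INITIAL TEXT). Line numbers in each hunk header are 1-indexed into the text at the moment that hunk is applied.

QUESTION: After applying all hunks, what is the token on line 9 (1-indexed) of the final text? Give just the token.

Hunk 1: at line 2 remove [nov,yue] add [nomgs,bbu,xlpp] -> 7 lines: dyu juuqu nomgs bbu xlpp xnedc vcdl
Hunk 2: at line 1 remove [juuqu,nomgs,bbu] add [rqeud] -> 5 lines: dyu rqeud xlpp xnedc vcdl
Hunk 3: at line 2 remove [xlpp] add [eje,doglk] -> 6 lines: dyu rqeud eje doglk xnedc vcdl
Hunk 4: at line 1 remove [rqeud] add [kjw,ubwp] -> 7 lines: dyu kjw ubwp eje doglk xnedc vcdl
Hunk 5: at line 2 remove [eje] add [tbr,eov] -> 8 lines: dyu kjw ubwp tbr eov doglk xnedc vcdl
Hunk 6: at line 2 remove [ubwp] add [oloab,jjw,xnx] -> 10 lines: dyu kjw oloab jjw xnx tbr eov doglk xnedc vcdl
Final line 9: xnedc

Answer: xnedc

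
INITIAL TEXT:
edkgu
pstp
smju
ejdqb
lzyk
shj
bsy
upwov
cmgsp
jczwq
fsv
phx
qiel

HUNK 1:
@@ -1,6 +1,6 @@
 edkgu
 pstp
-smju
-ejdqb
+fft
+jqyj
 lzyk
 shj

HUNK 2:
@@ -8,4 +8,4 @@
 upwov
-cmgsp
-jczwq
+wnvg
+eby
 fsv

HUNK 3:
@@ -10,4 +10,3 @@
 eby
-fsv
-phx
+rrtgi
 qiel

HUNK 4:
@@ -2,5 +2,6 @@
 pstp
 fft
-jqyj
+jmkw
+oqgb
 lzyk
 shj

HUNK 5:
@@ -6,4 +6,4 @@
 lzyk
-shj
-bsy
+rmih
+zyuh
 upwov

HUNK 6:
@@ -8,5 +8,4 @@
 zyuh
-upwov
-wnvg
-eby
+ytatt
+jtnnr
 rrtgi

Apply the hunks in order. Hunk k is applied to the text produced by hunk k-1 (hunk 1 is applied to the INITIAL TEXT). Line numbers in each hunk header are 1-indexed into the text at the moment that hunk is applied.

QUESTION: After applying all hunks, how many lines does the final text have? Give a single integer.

Answer: 12

Derivation:
Hunk 1: at line 1 remove [smju,ejdqb] add [fft,jqyj] -> 13 lines: edkgu pstp fft jqyj lzyk shj bsy upwov cmgsp jczwq fsv phx qiel
Hunk 2: at line 8 remove [cmgsp,jczwq] add [wnvg,eby] -> 13 lines: edkgu pstp fft jqyj lzyk shj bsy upwov wnvg eby fsv phx qiel
Hunk 3: at line 10 remove [fsv,phx] add [rrtgi] -> 12 lines: edkgu pstp fft jqyj lzyk shj bsy upwov wnvg eby rrtgi qiel
Hunk 4: at line 2 remove [jqyj] add [jmkw,oqgb] -> 13 lines: edkgu pstp fft jmkw oqgb lzyk shj bsy upwov wnvg eby rrtgi qiel
Hunk 5: at line 6 remove [shj,bsy] add [rmih,zyuh] -> 13 lines: edkgu pstp fft jmkw oqgb lzyk rmih zyuh upwov wnvg eby rrtgi qiel
Hunk 6: at line 8 remove [upwov,wnvg,eby] add [ytatt,jtnnr] -> 12 lines: edkgu pstp fft jmkw oqgb lzyk rmih zyuh ytatt jtnnr rrtgi qiel
Final line count: 12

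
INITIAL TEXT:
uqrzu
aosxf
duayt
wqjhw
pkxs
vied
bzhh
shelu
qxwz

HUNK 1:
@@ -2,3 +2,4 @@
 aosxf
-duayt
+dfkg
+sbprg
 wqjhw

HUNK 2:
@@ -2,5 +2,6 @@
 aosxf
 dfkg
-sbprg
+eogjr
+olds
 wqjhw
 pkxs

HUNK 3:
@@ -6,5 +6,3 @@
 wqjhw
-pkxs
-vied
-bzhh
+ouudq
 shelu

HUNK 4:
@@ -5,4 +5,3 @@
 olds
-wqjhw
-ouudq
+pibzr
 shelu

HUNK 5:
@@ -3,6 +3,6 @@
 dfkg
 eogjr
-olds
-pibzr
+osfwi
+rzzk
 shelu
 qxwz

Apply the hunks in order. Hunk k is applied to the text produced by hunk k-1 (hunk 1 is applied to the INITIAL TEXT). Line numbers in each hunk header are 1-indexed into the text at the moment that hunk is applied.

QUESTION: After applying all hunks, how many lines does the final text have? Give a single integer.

Answer: 8

Derivation:
Hunk 1: at line 2 remove [duayt] add [dfkg,sbprg] -> 10 lines: uqrzu aosxf dfkg sbprg wqjhw pkxs vied bzhh shelu qxwz
Hunk 2: at line 2 remove [sbprg] add [eogjr,olds] -> 11 lines: uqrzu aosxf dfkg eogjr olds wqjhw pkxs vied bzhh shelu qxwz
Hunk 3: at line 6 remove [pkxs,vied,bzhh] add [ouudq] -> 9 lines: uqrzu aosxf dfkg eogjr olds wqjhw ouudq shelu qxwz
Hunk 4: at line 5 remove [wqjhw,ouudq] add [pibzr] -> 8 lines: uqrzu aosxf dfkg eogjr olds pibzr shelu qxwz
Hunk 5: at line 3 remove [olds,pibzr] add [osfwi,rzzk] -> 8 lines: uqrzu aosxf dfkg eogjr osfwi rzzk shelu qxwz
Final line count: 8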